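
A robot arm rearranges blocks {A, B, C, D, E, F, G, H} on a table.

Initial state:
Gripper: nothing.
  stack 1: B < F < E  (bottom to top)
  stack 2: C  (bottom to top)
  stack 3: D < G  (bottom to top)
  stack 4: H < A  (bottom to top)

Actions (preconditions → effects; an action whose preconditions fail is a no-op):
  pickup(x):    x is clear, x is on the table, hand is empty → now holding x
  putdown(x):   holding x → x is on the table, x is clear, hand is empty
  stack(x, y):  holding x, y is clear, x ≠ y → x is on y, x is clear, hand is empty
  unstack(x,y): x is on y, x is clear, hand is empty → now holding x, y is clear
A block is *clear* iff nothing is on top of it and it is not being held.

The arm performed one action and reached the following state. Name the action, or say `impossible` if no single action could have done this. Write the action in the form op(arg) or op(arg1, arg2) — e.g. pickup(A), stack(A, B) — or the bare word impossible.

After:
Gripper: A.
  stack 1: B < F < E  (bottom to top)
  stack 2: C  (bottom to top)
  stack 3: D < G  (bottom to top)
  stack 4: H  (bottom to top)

target: towers=[B/F/E; C; D/G; H] holding=A
     unstack(G, D) → towers=[B/F/E; C; D; H/A] holding=G
     unstack(A, H) → towers=[B/F/E; C; D/G; H] holding=A  ← match
     unstack(E, F) → towers=[B/F; C; D/G; H/A] holding=E
         pickup(C) → towers=[B/F/E; D/G; H/A] holding=C

unstack(A, H)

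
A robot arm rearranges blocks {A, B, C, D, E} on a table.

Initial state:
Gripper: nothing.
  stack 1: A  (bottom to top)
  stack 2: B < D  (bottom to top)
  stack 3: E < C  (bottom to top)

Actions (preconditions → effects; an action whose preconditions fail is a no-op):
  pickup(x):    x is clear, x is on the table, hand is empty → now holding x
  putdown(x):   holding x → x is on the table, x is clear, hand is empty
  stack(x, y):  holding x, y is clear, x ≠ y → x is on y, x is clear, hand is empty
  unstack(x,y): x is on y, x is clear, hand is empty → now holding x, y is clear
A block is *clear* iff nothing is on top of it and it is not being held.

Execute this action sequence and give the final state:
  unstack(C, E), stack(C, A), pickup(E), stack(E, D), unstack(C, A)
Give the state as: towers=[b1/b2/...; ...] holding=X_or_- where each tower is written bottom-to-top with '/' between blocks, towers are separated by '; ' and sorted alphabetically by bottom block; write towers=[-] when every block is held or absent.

towers=[A; B/D/E] holding=C

step 1 (unstack(C, E)): towers=[A; B/D; E] holding=C
step 2 (stack(C, A)): towers=[A/C; B/D; E] holding=-
step 3 (pickup(E)): towers=[A/C; B/D] holding=E
step 4 (stack(E, D)): towers=[A/C; B/D/E] holding=-
step 5 (unstack(C, A)): towers=[A; B/D/E] holding=C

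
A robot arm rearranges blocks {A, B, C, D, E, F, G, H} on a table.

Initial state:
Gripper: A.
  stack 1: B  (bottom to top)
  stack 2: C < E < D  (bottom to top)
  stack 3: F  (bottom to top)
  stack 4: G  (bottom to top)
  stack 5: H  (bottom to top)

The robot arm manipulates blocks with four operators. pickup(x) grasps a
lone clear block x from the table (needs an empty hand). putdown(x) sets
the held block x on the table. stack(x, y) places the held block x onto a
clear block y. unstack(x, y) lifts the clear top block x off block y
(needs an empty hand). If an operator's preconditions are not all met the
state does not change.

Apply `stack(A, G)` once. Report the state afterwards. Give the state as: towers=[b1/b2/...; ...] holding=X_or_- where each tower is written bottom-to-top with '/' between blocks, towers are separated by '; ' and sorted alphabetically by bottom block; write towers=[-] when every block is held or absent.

towers=[B; C/E/D; F; G/A; H] holding=-

before: towers=[B; C/E/D; F; G; H] holding=A
pre[stack(A, G)]: holding(A) ✓, clear(G) ✓, A≠G ✓
all met → apply stack(A, G)
after:  towers=[B; C/E/D; F; G/A; H] holding=-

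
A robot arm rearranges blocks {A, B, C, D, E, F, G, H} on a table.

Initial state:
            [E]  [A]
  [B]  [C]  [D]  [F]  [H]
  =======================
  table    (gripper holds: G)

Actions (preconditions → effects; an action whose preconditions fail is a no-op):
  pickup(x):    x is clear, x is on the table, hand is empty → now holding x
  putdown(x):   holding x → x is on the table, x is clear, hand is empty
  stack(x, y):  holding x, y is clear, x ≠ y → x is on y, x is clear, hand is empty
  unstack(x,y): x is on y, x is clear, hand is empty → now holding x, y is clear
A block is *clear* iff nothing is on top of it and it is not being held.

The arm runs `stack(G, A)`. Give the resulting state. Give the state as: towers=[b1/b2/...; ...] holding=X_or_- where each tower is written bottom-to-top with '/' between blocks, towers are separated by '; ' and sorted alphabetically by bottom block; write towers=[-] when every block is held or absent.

towers=[B; C; D/E; F/A/G; H] holding=-

before: towers=[B; C; D/E; F/A; H] holding=G
pre[stack(G, A)]: holding(G) ok, clear(A) ok, G≠A ok
all met → apply stack(G, A)
after:  towers=[B; C; D/E; F/A/G; H] holding=-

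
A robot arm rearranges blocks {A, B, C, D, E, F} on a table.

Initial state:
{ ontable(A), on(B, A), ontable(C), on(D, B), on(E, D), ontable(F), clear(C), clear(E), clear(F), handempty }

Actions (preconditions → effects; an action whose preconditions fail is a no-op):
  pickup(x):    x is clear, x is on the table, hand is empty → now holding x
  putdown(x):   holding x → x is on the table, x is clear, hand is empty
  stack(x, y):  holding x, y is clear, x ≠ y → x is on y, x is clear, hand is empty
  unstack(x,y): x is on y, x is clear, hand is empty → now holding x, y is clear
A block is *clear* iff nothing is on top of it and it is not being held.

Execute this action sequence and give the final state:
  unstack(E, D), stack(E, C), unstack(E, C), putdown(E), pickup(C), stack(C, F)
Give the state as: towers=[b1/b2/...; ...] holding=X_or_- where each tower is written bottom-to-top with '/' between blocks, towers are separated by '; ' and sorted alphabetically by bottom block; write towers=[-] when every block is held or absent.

step 1 (unstack(E, D)): towers=[A/B/D; C; F] holding=E
step 2 (stack(E, C)): towers=[A/B/D; C/E; F] holding=-
step 3 (unstack(E, C)): towers=[A/B/D; C; F] holding=E
step 4 (putdown(E)): towers=[A/B/D; C; E; F] holding=-
step 5 (pickup(C)): towers=[A/B/D; E; F] holding=C
step 6 (stack(C, F)): towers=[A/B/D; E; F/C] holding=-

towers=[A/B/D; E; F/C] holding=-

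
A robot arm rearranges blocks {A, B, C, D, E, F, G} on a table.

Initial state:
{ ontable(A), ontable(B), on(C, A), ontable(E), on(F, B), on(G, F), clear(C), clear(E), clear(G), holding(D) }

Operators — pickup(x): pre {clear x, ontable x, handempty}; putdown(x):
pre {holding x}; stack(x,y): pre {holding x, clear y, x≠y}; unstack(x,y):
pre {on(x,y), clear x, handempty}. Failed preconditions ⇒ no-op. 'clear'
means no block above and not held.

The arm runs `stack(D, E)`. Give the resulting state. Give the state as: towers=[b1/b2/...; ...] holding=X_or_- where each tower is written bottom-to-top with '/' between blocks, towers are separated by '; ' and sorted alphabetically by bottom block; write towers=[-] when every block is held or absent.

before: towers=[A/C; B/F/G; E] holding=D
pre[stack(D, E)]: holding(D) yes, clear(E) yes, D≠E yes
all met → apply stack(D, E)
after:  towers=[A/C; B/F/G; E/D] holding=-

towers=[A/C; B/F/G; E/D] holding=-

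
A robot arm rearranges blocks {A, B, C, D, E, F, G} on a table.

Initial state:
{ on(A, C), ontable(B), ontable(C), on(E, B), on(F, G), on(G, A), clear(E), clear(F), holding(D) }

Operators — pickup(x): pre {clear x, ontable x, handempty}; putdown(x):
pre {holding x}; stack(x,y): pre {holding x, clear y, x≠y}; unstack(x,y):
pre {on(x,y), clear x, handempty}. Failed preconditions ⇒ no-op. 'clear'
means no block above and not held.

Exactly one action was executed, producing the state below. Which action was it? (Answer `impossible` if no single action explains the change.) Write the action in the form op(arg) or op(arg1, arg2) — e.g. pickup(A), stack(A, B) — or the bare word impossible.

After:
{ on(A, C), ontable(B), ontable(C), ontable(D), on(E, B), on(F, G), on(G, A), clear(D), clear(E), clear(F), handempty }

target: towers=[B/E; C/A/G/F; D] holding=-
        putdown(D) → towers=[B/E; C/A/G/F; D] holding=-  ← match
       stack(D, F) → towers=[B/E; C/A/G/F/D] holding=-
       stack(D, E) → towers=[B/E/D; C/A/G/F] holding=-

putdown(D)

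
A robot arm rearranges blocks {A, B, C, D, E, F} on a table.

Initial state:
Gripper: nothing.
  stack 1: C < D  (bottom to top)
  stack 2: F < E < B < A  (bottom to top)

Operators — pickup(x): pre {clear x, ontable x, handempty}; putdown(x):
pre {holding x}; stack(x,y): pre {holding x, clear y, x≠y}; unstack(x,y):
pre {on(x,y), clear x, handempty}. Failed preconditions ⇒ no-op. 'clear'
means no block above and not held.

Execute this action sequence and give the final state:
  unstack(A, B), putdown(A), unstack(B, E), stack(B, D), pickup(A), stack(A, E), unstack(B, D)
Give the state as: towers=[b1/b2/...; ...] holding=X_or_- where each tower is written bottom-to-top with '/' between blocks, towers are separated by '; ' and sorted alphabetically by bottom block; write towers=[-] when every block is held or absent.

step 1 (unstack(A, B)): towers=[C/D; F/E/B] holding=A
step 2 (putdown(A)): towers=[A; C/D; F/E/B] holding=-
step 3 (unstack(B, E)): towers=[A; C/D; F/E] holding=B
step 4 (stack(B, D)): towers=[A; C/D/B; F/E] holding=-
step 5 (pickup(A)): towers=[C/D/B; F/E] holding=A
step 6 (stack(A, E)): towers=[C/D/B; F/E/A] holding=-
step 7 (unstack(B, D)): towers=[C/D; F/E/A] holding=B

towers=[C/D; F/E/A] holding=B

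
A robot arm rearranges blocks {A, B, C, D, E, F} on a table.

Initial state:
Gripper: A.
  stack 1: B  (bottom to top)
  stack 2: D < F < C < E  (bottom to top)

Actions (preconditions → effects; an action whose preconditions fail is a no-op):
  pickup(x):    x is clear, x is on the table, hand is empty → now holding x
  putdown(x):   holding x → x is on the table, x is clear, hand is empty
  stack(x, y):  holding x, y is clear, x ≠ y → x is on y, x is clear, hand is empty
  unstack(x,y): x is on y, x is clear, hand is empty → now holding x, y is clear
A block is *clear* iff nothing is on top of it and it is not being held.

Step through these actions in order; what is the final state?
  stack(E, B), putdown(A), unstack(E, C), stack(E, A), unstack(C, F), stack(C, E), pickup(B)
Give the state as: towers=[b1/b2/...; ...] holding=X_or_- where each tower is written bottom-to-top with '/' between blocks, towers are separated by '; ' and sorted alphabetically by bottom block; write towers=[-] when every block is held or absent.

towers=[A/E/C; D/F] holding=B

step 1 (stack(E, B)) [no-op]: towers=[B; D/F/C/E] holding=A
step 2 (putdown(A)): towers=[A; B; D/F/C/E] holding=-
step 3 (unstack(E, C)): towers=[A; B; D/F/C] holding=E
step 4 (stack(E, A)): towers=[A/E; B; D/F/C] holding=-
step 5 (unstack(C, F)): towers=[A/E; B; D/F] holding=C
step 6 (stack(C, E)): towers=[A/E/C; B; D/F] holding=-
step 7 (pickup(B)): towers=[A/E/C; D/F] holding=B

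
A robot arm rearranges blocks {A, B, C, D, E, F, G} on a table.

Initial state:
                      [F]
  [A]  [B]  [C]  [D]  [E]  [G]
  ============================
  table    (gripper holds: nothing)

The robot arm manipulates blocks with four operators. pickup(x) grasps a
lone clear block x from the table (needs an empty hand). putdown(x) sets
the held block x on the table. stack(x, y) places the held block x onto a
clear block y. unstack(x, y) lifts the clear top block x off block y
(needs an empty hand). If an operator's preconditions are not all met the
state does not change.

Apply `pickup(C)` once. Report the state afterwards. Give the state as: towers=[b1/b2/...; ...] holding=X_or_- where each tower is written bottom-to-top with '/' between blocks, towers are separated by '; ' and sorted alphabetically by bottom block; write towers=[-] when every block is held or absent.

before: towers=[A; B; C; D; E/F; G] holding=-
pre[pickup(C)]: clear(C) ✓, ontable(C) ✓, handempty ✓
all met → apply pickup(C)
after:  towers=[A; B; D; E/F; G] holding=C

towers=[A; B; D; E/F; G] holding=C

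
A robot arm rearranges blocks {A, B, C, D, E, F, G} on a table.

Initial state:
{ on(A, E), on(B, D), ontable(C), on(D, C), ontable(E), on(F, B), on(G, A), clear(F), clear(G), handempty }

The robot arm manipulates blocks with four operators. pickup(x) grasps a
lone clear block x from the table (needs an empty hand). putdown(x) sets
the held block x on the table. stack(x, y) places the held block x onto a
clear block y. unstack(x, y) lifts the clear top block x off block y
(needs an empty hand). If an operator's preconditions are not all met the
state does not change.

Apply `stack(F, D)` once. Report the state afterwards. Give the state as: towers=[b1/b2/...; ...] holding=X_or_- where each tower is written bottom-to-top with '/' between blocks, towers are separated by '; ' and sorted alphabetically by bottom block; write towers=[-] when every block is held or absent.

towers=[C/D/B/F; E/A/G] holding=-

before: towers=[C/D/B/F; E/A/G] holding=-
pre[stack(F, D)]: holding(F) no, clear(D) no, F≠D yes
holding(F), clear(D) unmet → stack(F, D) is a no-op
after:  towers=[C/D/B/F; E/A/G] holding=-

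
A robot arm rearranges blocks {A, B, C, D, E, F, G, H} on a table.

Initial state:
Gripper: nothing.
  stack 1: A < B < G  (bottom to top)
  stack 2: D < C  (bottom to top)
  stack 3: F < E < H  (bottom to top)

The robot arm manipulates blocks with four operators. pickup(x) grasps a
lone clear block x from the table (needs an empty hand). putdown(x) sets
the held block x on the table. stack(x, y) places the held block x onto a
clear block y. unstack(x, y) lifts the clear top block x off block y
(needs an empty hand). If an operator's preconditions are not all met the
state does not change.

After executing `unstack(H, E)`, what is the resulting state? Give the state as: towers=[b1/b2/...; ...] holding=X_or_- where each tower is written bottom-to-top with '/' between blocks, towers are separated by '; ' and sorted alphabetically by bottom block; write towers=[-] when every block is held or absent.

towers=[A/B/G; D/C; F/E] holding=H

before: towers=[A/B/G; D/C; F/E/H] holding=-
pre[unstack(H, E)]: on(H,E) ✓, clear(H) ✓, handempty ✓
all met → apply unstack(H, E)
after:  towers=[A/B/G; D/C; F/E] holding=H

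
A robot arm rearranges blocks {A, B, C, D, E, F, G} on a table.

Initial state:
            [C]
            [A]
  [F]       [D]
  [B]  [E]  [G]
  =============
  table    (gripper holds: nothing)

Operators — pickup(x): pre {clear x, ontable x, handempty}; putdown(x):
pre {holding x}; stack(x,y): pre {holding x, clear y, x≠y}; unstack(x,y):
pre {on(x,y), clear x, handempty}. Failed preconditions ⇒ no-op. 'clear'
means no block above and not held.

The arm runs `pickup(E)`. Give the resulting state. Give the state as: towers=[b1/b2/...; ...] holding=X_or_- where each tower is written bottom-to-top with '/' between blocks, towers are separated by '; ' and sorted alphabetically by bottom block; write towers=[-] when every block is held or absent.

before: towers=[B/F; E; G/D/A/C] holding=-
pre[pickup(E)]: clear(E) ok, ontable(E) ok, handempty ok
all met → apply pickup(E)
after:  towers=[B/F; G/D/A/C] holding=E

towers=[B/F; G/D/A/C] holding=E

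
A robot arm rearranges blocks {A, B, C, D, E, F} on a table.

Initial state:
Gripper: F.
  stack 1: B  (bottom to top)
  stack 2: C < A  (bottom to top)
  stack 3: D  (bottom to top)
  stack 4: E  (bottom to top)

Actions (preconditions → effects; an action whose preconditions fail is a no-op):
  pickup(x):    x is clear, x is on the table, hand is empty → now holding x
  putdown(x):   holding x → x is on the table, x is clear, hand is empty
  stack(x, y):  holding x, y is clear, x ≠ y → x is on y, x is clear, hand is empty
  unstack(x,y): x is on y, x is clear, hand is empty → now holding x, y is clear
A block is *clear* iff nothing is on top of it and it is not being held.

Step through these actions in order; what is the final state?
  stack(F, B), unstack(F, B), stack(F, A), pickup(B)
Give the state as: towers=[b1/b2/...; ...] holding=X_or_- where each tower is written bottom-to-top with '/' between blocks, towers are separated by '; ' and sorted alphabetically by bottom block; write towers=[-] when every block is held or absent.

step 1 (stack(F, B)): towers=[B/F; C/A; D; E] holding=-
step 2 (unstack(F, B)): towers=[B; C/A; D; E] holding=F
step 3 (stack(F, A)): towers=[B; C/A/F; D; E] holding=-
step 4 (pickup(B)): towers=[C/A/F; D; E] holding=B

towers=[C/A/F; D; E] holding=B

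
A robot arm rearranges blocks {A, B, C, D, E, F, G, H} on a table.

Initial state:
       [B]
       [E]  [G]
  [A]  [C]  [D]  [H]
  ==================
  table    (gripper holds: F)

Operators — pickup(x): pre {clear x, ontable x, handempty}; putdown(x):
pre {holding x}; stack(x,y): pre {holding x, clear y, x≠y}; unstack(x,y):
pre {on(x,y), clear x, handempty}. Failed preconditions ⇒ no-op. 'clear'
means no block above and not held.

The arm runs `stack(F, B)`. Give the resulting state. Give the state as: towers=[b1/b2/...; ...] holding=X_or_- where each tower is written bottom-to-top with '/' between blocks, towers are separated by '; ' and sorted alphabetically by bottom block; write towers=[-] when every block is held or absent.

before: towers=[A; C/E/B; D/G; H] holding=F
pre[stack(F, B)]: holding(F) ✓, clear(B) ✓, F≠B ✓
all met → apply stack(F, B)
after:  towers=[A; C/E/B/F; D/G; H] holding=-

towers=[A; C/E/B/F; D/G; H] holding=-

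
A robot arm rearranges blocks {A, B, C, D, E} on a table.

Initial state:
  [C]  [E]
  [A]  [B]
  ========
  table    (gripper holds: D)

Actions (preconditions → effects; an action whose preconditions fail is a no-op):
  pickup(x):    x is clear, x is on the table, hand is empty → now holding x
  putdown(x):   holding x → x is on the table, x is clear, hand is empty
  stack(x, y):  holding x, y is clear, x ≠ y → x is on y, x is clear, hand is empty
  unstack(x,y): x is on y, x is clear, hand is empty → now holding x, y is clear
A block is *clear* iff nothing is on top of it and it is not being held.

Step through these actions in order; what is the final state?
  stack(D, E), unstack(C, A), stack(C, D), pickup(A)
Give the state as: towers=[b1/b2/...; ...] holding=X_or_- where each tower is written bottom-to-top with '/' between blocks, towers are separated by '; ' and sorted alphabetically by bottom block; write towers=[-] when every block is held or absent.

towers=[B/E/D/C] holding=A

step 1 (stack(D, E)): towers=[A/C; B/E/D] holding=-
step 2 (unstack(C, A)): towers=[A; B/E/D] holding=C
step 3 (stack(C, D)): towers=[A; B/E/D/C] holding=-
step 4 (pickup(A)): towers=[B/E/D/C] holding=A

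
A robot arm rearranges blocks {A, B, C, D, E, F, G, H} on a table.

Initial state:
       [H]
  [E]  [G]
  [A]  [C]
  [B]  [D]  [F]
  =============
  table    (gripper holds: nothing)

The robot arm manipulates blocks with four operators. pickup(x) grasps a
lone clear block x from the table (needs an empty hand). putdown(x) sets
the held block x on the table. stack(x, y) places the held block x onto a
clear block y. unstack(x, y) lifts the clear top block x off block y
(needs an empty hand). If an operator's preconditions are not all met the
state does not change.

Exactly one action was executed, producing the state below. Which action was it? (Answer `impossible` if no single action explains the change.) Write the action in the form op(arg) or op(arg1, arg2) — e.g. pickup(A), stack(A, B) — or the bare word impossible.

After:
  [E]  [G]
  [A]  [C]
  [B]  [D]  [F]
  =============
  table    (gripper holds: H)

target: towers=[B/A/E; D/C/G; F] holding=H
     unstack(E, A) → towers=[B/A; D/C/G/H; F] holding=E
     unstack(H, G) → towers=[B/A/E; D/C/G; F] holding=H  ← match
         pickup(F) → towers=[B/A/E; D/C/G/H] holding=F

unstack(H, G)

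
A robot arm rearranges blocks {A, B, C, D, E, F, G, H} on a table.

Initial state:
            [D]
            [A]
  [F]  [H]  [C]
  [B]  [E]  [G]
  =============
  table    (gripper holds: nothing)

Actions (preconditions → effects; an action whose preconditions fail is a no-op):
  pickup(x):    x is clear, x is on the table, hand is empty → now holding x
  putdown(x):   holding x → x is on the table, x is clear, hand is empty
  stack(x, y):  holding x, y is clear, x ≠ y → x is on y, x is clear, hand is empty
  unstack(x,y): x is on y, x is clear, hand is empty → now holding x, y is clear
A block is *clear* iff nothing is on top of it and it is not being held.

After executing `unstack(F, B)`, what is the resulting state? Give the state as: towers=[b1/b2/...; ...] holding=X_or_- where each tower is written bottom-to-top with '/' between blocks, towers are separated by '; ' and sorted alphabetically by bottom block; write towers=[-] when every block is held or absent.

towers=[B; E/H; G/C/A/D] holding=F

before: towers=[B/F; E/H; G/C/A/D] holding=-
pre[unstack(F, B)]: on(F,B) ✓, clear(F) ✓, handempty ✓
all met → apply unstack(F, B)
after:  towers=[B; E/H; G/C/A/D] holding=F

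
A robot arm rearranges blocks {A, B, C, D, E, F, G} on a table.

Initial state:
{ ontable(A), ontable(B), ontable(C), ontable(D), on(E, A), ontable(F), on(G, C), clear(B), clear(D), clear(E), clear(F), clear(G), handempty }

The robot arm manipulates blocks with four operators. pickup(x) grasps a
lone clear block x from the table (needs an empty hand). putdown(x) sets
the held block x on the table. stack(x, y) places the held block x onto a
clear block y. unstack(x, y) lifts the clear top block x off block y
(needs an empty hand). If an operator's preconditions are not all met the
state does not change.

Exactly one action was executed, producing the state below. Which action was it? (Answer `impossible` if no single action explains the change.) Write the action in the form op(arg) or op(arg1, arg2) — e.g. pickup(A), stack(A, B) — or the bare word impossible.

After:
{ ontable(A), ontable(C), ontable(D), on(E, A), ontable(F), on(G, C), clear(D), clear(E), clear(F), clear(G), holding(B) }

pickup(B)

target: towers=[A/E; C/G; D; F] holding=B
         pickup(B) → towers=[A/E; C/G; D; F] holding=B  ← match
         pickup(F) → towers=[A/E; B; C/G; D] holding=F
     unstack(G, C) → towers=[A/E; B; C; D; F] holding=G
         pickup(D) → towers=[A/E; B; C/G; F] holding=D
     unstack(E, A) → towers=[A; B; C/G; D; F] holding=E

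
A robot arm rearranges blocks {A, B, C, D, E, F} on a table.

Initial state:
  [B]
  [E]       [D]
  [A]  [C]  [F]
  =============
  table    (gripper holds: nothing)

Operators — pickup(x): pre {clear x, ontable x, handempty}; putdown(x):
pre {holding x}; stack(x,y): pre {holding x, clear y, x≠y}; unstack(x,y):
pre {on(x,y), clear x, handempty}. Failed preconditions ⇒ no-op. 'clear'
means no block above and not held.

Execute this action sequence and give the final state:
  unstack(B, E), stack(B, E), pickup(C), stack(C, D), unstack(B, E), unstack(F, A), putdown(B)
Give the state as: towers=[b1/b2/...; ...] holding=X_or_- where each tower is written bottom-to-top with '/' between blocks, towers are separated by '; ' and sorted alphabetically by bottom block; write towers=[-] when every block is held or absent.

towers=[A/E; B; F/D/C] holding=-

step 1 (unstack(B, E)): towers=[A/E; C; F/D] holding=B
step 2 (stack(B, E)): towers=[A/E/B; C; F/D] holding=-
step 3 (pickup(C)): towers=[A/E/B; F/D] holding=C
step 4 (stack(C, D)): towers=[A/E/B; F/D/C] holding=-
step 5 (unstack(B, E)): towers=[A/E; F/D/C] holding=B
step 6 (unstack(F, A)) [no-op]: towers=[A/E; F/D/C] holding=B
step 7 (putdown(B)): towers=[A/E; B; F/D/C] holding=-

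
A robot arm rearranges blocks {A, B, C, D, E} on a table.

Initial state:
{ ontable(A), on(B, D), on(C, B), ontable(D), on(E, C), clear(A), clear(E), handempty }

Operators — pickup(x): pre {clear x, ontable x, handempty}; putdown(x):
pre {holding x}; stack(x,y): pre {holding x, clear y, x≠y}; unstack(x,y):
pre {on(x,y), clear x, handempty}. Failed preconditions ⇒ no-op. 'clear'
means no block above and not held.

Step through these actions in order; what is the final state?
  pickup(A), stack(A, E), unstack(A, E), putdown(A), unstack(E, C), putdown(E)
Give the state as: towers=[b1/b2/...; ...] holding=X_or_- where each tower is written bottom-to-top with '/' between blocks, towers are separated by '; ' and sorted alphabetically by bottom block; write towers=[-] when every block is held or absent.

step 1 (pickup(A)): towers=[D/B/C/E] holding=A
step 2 (stack(A, E)): towers=[D/B/C/E/A] holding=-
step 3 (unstack(A, E)): towers=[D/B/C/E] holding=A
step 4 (putdown(A)): towers=[A; D/B/C/E] holding=-
step 5 (unstack(E, C)): towers=[A; D/B/C] holding=E
step 6 (putdown(E)): towers=[A; D/B/C; E] holding=-

towers=[A; D/B/C; E] holding=-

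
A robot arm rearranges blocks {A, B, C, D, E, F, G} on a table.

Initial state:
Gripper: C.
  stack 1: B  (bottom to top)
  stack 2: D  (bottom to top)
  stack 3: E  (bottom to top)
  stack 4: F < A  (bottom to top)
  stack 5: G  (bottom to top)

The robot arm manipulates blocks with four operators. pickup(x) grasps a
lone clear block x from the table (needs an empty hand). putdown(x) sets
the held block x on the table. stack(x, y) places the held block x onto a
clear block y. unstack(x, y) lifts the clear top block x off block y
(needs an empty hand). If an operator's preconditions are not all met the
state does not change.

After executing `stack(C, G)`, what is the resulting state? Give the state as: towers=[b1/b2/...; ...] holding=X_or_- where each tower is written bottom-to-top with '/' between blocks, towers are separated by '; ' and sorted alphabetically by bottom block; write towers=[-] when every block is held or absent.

before: towers=[B; D; E; F/A; G] holding=C
pre[stack(C, G)]: holding(C) ✓, clear(G) ✓, C≠G ✓
all met → apply stack(C, G)
after:  towers=[B; D; E; F/A; G/C] holding=-

towers=[B; D; E; F/A; G/C] holding=-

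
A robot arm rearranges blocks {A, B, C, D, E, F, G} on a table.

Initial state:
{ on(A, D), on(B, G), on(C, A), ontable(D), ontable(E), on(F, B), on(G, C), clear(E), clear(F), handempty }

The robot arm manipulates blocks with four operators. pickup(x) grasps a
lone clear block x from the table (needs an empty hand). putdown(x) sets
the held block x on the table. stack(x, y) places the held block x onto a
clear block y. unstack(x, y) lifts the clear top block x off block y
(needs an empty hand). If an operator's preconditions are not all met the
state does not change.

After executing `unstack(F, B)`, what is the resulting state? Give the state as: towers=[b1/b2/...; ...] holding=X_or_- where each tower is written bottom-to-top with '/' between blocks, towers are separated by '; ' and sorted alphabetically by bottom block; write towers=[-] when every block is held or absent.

before: towers=[D/A/C/G/B/F; E] holding=-
pre[unstack(F, B)]: on(F,B) ✓, clear(F) ✓, handempty ✓
all met → apply unstack(F, B)
after:  towers=[D/A/C/G/B; E] holding=F

towers=[D/A/C/G/B; E] holding=F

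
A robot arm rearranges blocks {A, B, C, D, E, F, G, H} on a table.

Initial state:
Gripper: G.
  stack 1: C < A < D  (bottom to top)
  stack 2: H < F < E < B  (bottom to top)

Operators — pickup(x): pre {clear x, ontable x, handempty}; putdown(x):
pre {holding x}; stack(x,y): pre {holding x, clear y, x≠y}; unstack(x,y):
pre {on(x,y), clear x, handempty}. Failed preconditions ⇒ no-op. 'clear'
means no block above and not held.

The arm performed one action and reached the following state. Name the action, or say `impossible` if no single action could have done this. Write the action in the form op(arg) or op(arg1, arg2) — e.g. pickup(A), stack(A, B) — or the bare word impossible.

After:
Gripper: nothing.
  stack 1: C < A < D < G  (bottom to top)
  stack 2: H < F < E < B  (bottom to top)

target: towers=[C/A/D/G; H/F/E/B] holding=-
        putdown(G) → towers=[C/A/D; G; H/F/E/B] holding=-
       stack(G, B) → towers=[C/A/D; H/F/E/B/G] holding=-
       stack(G, D) → towers=[C/A/D/G; H/F/E/B] holding=-  ← match

stack(G, D)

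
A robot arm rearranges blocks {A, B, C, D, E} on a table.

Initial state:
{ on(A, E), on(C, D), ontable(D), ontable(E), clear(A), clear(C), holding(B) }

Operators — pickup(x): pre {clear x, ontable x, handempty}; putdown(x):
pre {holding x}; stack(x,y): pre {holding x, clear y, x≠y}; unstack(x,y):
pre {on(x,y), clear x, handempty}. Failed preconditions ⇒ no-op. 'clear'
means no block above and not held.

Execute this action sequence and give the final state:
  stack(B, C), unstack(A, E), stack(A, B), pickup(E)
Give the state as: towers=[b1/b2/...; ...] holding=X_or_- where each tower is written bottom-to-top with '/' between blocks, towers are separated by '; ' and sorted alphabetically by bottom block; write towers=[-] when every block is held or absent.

step 1 (stack(B, C)): towers=[D/C/B; E/A] holding=-
step 2 (unstack(A, E)): towers=[D/C/B; E] holding=A
step 3 (stack(A, B)): towers=[D/C/B/A; E] holding=-
step 4 (pickup(E)): towers=[D/C/B/A] holding=E

towers=[D/C/B/A] holding=E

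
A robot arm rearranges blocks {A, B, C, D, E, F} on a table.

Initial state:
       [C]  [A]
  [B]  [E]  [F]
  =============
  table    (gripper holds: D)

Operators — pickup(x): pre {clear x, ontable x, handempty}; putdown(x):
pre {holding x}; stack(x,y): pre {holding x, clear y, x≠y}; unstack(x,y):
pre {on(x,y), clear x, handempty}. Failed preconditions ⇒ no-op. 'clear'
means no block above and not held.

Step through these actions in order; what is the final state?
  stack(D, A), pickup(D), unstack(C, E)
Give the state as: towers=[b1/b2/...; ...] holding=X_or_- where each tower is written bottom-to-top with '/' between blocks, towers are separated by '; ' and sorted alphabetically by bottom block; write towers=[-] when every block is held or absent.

step 1 (stack(D, A)): towers=[B; E/C; F/A/D] holding=-
step 2 (pickup(D)) [no-op]: towers=[B; E/C; F/A/D] holding=-
step 3 (unstack(C, E)): towers=[B; E; F/A/D] holding=C

towers=[B; E; F/A/D] holding=C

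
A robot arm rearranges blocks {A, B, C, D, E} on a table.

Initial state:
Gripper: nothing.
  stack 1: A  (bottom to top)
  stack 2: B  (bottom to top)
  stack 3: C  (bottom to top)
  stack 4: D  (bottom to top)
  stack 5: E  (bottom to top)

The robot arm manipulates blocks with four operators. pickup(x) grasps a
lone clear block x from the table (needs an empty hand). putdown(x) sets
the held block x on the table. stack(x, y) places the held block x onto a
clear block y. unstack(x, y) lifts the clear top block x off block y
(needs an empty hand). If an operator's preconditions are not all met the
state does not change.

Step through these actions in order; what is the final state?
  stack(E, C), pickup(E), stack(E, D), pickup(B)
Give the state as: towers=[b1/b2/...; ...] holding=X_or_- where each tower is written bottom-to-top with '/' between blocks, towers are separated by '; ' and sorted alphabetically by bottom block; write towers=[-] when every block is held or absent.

step 1 (stack(E, C)) [no-op]: towers=[A; B; C; D; E] holding=-
step 2 (pickup(E)): towers=[A; B; C; D] holding=E
step 3 (stack(E, D)): towers=[A; B; C; D/E] holding=-
step 4 (pickup(B)): towers=[A; C; D/E] holding=B

towers=[A; C; D/E] holding=B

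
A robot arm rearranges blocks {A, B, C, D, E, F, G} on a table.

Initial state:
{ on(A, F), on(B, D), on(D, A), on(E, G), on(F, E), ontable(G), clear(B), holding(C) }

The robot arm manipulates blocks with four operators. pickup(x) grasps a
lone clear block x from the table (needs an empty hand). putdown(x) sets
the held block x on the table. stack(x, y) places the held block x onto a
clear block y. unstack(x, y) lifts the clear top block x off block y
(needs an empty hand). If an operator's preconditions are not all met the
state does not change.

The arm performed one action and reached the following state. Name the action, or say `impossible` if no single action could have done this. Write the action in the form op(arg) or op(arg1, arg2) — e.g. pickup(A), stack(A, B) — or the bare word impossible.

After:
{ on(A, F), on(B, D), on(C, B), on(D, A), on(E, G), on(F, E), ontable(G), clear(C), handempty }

stack(C, B)

target: towers=[G/E/F/A/D/B/C] holding=-
        putdown(C) → towers=[C; G/E/F/A/D/B] holding=-
       stack(C, B) → towers=[G/E/F/A/D/B/C] holding=-  ← match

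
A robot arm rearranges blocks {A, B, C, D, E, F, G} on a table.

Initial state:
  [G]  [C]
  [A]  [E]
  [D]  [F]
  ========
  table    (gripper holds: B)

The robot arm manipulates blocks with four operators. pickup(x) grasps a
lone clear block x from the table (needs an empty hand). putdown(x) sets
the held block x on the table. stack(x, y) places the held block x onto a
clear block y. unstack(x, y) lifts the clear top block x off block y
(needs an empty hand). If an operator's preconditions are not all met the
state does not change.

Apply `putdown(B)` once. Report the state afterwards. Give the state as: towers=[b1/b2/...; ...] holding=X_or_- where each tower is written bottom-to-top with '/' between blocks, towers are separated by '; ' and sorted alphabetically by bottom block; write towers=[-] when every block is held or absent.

towers=[B; D/A/G; F/E/C] holding=-

before: towers=[D/A/G; F/E/C] holding=B
pre[putdown(B)]: holding(B) ✓
all met → apply putdown(B)
after:  towers=[B; D/A/G; F/E/C] holding=-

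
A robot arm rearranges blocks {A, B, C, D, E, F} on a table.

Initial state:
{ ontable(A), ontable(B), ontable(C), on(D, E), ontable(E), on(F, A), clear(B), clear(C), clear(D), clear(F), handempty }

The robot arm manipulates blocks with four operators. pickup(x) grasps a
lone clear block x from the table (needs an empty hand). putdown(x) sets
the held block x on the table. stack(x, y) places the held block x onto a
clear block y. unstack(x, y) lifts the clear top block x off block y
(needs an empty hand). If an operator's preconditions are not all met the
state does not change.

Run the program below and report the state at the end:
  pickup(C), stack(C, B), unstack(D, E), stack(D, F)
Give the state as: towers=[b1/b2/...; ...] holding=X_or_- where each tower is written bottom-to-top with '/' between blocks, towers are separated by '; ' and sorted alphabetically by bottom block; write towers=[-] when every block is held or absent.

step 1 (pickup(C)): towers=[A/F; B; E/D] holding=C
step 2 (stack(C, B)): towers=[A/F; B/C; E/D] holding=-
step 3 (unstack(D, E)): towers=[A/F; B/C; E] holding=D
step 4 (stack(D, F)): towers=[A/F/D; B/C; E] holding=-

towers=[A/F/D; B/C; E] holding=-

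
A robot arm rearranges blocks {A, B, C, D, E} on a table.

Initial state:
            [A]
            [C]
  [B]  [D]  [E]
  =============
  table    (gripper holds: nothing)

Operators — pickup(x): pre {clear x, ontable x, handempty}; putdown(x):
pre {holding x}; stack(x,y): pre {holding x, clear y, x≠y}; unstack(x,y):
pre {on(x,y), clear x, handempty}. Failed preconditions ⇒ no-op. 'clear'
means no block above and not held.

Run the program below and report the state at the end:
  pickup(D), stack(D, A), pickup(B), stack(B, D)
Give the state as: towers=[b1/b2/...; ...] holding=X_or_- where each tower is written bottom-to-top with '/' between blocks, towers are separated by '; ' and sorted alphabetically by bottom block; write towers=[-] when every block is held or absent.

step 1 (pickup(D)): towers=[B; E/C/A] holding=D
step 2 (stack(D, A)): towers=[B; E/C/A/D] holding=-
step 3 (pickup(B)): towers=[E/C/A/D] holding=B
step 4 (stack(B, D)): towers=[E/C/A/D/B] holding=-

towers=[E/C/A/D/B] holding=-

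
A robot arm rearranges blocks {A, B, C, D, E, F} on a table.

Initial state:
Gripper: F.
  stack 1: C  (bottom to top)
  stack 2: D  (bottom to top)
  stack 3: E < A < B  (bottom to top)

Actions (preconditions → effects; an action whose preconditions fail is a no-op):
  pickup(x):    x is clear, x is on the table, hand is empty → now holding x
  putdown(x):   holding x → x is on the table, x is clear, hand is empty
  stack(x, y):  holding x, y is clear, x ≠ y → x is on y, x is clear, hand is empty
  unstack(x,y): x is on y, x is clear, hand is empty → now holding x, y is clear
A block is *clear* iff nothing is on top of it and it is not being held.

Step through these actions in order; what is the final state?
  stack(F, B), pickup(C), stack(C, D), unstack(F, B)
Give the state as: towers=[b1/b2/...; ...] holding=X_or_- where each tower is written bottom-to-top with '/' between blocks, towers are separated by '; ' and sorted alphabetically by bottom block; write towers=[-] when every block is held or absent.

step 1 (stack(F, B)): towers=[C; D; E/A/B/F] holding=-
step 2 (pickup(C)): towers=[D; E/A/B/F] holding=C
step 3 (stack(C, D)): towers=[D/C; E/A/B/F] holding=-
step 4 (unstack(F, B)): towers=[D/C; E/A/B] holding=F

towers=[D/C; E/A/B] holding=F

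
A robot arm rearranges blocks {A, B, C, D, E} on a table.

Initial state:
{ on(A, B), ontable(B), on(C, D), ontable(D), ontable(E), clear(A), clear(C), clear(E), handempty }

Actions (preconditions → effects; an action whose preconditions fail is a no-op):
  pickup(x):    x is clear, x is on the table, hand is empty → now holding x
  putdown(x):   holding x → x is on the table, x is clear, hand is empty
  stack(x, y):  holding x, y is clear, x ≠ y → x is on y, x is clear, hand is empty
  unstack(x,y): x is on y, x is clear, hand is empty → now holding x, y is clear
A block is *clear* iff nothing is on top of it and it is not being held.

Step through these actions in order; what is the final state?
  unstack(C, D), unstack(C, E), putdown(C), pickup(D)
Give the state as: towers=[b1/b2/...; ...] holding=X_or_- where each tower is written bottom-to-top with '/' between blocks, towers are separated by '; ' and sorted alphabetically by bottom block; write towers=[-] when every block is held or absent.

step 1 (unstack(C, D)): towers=[B/A; D; E] holding=C
step 2 (unstack(C, E)) [no-op]: towers=[B/A; D; E] holding=C
step 3 (putdown(C)): towers=[B/A; C; D; E] holding=-
step 4 (pickup(D)): towers=[B/A; C; E] holding=D

towers=[B/A; C; E] holding=D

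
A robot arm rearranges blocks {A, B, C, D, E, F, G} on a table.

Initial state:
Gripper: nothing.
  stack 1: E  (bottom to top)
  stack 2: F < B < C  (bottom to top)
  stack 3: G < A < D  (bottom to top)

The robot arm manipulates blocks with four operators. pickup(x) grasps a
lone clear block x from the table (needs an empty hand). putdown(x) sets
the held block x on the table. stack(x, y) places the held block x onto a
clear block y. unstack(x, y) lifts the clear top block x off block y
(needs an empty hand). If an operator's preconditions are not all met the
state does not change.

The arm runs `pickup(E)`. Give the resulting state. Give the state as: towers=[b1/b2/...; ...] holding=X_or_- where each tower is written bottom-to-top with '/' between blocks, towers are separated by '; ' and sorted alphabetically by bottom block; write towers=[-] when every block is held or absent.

towers=[F/B/C; G/A/D] holding=E

before: towers=[E; F/B/C; G/A/D] holding=-
pre[pickup(E)]: clear(E) ok, ontable(E) ok, handempty ok
all met → apply pickup(E)
after:  towers=[F/B/C; G/A/D] holding=E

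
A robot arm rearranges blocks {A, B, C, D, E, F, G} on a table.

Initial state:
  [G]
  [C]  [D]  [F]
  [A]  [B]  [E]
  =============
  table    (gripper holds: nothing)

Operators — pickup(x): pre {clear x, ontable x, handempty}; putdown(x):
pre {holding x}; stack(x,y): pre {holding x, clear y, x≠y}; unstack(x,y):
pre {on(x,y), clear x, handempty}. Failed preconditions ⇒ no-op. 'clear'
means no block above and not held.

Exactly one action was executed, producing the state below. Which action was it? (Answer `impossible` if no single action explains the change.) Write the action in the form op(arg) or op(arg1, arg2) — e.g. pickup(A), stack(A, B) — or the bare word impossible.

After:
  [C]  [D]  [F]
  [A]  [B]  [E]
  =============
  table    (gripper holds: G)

target: towers=[A/C; B/D; E/F] holding=G
     unstack(F, E) → towers=[A/C/G; B/D; E] holding=F
     unstack(G, C) → towers=[A/C; B/D; E/F] holding=G  ← match
     unstack(D, B) → towers=[A/C/G; B; E/F] holding=D

unstack(G, C)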